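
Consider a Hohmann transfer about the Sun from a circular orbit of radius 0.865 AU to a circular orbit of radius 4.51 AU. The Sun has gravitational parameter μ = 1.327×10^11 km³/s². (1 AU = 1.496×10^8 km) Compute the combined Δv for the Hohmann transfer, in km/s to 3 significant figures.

In km: r₁ = 0.865 × 1.496×10^8 = 1.29404×10^8 km; r₂ = 4.51 × 1.496×10^8 = 6.74696×10^8 km.
The Hohmann ellipse has a_t = (r₁ + r₂)/2 = 4.0205×10^8 km.
At r₁ the circular-orbit speed is v₁ = √(μ/r₁) = 32.023 km/s.
On the transfer ellipse at r₁, vis-viva gives v_p = √[μ(2/r₁ − 1/a_t)] = 41.484 km/s.
First burn Δv₁ = |v_p − v₁| = 9.461 km/s.
Circular speed at r₂: v₂ = √(μ/r₂) = 14.024 km/s.
Transfer-orbit speed at r₂: v_a = √[μ(2/r₂ − 1/a_t)] = 7.9564 km/s.
Second burn Δv₂ = |v₂ − v_a| = 6.068 km/s.
Total Δv = Δv₁ + Δv₂ = 15.53 km/s.

Δv = 15.5 km/s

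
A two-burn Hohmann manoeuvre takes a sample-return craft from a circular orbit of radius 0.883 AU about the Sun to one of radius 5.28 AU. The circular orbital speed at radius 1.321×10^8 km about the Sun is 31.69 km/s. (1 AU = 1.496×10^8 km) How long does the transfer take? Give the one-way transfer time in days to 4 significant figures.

t = 988.1 days

From the circular-orbit relation v² = μ/r at r = 1.321×10^8 km: μ = v²r = (31.69)² × 1.321×10^8 = 1.32662×10^11 km³/s².
In km: r₁ = 0.883 × 1.496×10^8 = 1.320968×10^8 km; r₂ = 5.28 × 1.496×10^8 = 7.89888×10^8 km.
Semi-major axis of the transfer orbit: a_t = (1.320968×10^8 + 7.89888×10^8)/2 = 4.609924×10^8 km.
Half the transfer-orbit period gives t = π√(a_t³/μ) = 8.537×10^7 s.
Converting: 8.537×10^7 s ÷ 86400 s/day = 988.1 days.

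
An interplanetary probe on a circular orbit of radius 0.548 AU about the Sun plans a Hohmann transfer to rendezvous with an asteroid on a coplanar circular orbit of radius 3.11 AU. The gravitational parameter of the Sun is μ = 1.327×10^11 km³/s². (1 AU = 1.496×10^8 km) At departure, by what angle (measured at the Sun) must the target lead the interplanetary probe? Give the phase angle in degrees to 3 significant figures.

In km: r₁ = 0.548 × 1.496×10^8 = 8.19808×10^7 km; r₂ = 3.11 × 1.496×10^8 = 4.65256×10^8 km.
Semi-major axis of the transfer orbit: a_t = (8.19808×10^7 + 4.65256×10^8)/2 = 2.736184×10^8 km.
Transfer time t = π√(a_t³/μ) = 3.9033×10^7 s.
The target's mean motion on its circular orbit is ω₂ = √(μ/r₂³) = 3.6299×10^-8 rad/s.
Angle swept by the target during transfer: ω₂·t = 1.4169 rad = 81.18°.
The interplanetary probe traverses 180° on the transfer ellipse, so the target must lead by 180° − 81.18° = 98.8°.

φ = 98.8°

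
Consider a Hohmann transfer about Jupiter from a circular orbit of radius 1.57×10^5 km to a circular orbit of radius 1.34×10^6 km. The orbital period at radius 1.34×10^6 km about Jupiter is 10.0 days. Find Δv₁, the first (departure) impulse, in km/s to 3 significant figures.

From Kepler's third law T² = 4π²r³/μ at r = 1.34×10^6 km, T = 10.0 days = 10.0 × 86400 s = 8.640×10^5 s: μ = 4π²r³/T² = 1.27247×10^8 km³/s².
The Hohmann ellipse has a_t = (r₁ + r₂)/2 = 7.485×10^5 km.
On the circular orbit at r = 1.570×10^5 km, v_c = √(μ/r) = 28.469 km/s.
Transfer-orbit speed at the same r (vis-viva, a = a_t): v_t = √[μ(2/r − 1/a_t)] = 38.092 km/s.
Δv₁ = |v_t − v_c| = |38.092 − 28.469| = 9.623 km/s.

Δv₁ = 9.62 km/s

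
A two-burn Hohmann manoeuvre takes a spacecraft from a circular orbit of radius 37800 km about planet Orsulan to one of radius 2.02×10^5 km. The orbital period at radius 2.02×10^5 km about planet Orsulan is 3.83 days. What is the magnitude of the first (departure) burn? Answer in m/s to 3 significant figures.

From Kepler's third law T² = 4π²r³/μ at r = 2.02×10^5 km, T = 3.83 days = 3.83 × 86400 s = 3.30912×10^5 s: μ = 4π²r³/T² = 2.97159×10^6 km³/s².
Semi-major axis of the transfer orbit: a_t = (37800 + 2.020×10^5)/2 = 1.199×10^5 km.
Circular speed at r = 37800 km: v_c = √(μ/r) = 8.8664 km/s.
Transfer-orbit speed at the same r (vis-viva, a = a_t): v_t = √[μ(2/r − 1/a_t)] = 11.508 km/s.
Δv₁ = |v_t − v_c| = |11.508 − 8.8664| = 2.642 km/s.

Δv₁ = 2640 m/s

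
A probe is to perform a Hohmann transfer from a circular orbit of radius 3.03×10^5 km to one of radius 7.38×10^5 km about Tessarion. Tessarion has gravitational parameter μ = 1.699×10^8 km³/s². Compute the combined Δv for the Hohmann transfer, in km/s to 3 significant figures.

Δv = 8.11 km/s

Transfer-ellipse semi-major axis a_t = (r₁ + r₂)/2 = (3.030×10^5 + 7.380×10^5)/2 = 5.205×10^5 km.
At r₁ the circular-orbit speed is v₁ = √(μ/r₁) = 23.6797 km/s.
Transfer-orbit speed at r₁ (vis-viva): v_p = √[μ(2/r₁ − 1/a_t)] = 28.1964 km/s.
First burn Δv₁ = |v_p − v₁| = 4.517 km/s.
At r₂, v₂ = √(μ/r₂) = 15.173 km/s.
Transfer-orbit speed at r₂: v_a = √[μ(2/r₂ − 1/a_t)] = 11.577 km/s.
Second burn Δv₂ = |v₂ − v_a| = 3.596 km/s.
Δv = Δv₁ + Δv₂ = 4.517 + 3.596 = 8.113 km/s.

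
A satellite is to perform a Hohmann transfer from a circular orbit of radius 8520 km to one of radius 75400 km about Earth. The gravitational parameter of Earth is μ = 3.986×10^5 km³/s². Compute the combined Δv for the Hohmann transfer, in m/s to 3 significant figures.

Δv = 3590 m/s

Semi-major axis of the transfer orbit: a_t = (8520 + 75400)/2 = 41960 km.
At r₁ the circular-orbit speed is v₁ = √(μ/r₁) = 6.840 km/s.
On the transfer ellipse at r₁, vis-viva equation gives v_p = √[μ(2/r₁ − 1/a_t)] = 9.169 km/s.
First burn Δv₁ = |v_p − v₁| = 2.329 km/s.
At r₂, v₂ = √(μ/r₂) = 2.299 km/s.
Transfer-orbit speed at r₂: v_a = √[μ(2/r₂ − 1/a_t)] = 1.036 km/s.
Second burn Δv₂ = |v₂ − v_a| = 1.263 km/s.
Δv = Δv₁ + Δv₂ = 2.329 + 1.263 = 3.592 km/s.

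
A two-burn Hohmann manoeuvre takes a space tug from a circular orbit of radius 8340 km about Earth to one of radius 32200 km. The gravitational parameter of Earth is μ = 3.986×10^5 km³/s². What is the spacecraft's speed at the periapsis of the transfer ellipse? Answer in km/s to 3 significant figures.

v = 8.71 km/s

Transfer-ellipse semi-major axis a_t = (r₁ + r₂)/2 = (8340 + 32200)/2 = 20270 km.
At periapsis, r = 8340 km.
Vis-viva: v = √[μ(2/r − 1/a_t)] = √[3.986×10^5 × (2/8340 − 1/20270)] = 8.713 km/s.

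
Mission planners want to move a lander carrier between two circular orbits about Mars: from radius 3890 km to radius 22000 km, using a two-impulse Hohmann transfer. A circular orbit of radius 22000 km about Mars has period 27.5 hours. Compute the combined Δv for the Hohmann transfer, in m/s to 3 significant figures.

Δv = 1640 m/s

From Kepler's third law T² = 4π²r³/μ at r = 22000 km, T = 27.5 hours = 27.5 × 3600 s = 99000 s: μ = 4π²r³/T² = 42890.1 km³/s².
Transfer-ellipse semi-major axis a_t = (r₁ + r₂)/2 = (3890 + 22000)/2 = 12945 km.
At r₁ the circular-orbit speed is v₁ = √(μ/r₁) = 3.321 km/s.
Transfer-orbit speed at r₁ (vis-viva): v_p = √[μ(2/r₁ − 1/a_t)] = 4.329 km/s.
First burn Δv₁ = |v_p − v₁| = 1.008 km/s.
Circular speed at r₂: v₂ = √(μ/r₂) = 1.3963 km/s.
Transfer-orbit speed at r₂: v_a = √[μ(2/r₂ − 1/a_t)] = 0.76540 km/s.
Second burn Δv₂ = |v₂ − v_a| = 0.6309 km/s.
Total Δv = Δv₁ + Δv₂ = 1.639 km/s.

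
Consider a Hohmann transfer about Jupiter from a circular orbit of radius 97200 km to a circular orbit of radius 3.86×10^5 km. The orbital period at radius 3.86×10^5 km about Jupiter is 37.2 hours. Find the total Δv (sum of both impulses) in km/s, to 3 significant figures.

Δv = 16.2 km/s

From Kepler's third law T² = 4π²r³/μ at r = 3.86×10^5 km, T = 37.2 hours = 37.2 × 3600 s = 1.3392×10^5 s: μ = 4π²r³/T² = 1.26599×10^8 km³/s².
The Hohmann ellipse has a_t = (r₁ + r₂)/2 = 2.416×10^5 km.
Circular speed at r₁: v₁ = √(μ/r₁) = √(1.26599×10^8/97200) = 36.090 km/s.
Transfer-orbit speed at r₁ (v² = μ(2/r − 1/a)): v_p = √[μ(2/r₁ − 1/a_t)] = 45.617 km/s.
First burn Δv₁ = |v_p − v₁| = 9.527 km/s.
Circular speed at r₂: v₂ = √(μ/r₂) = 18.110 km/s.
Transfer-orbit speed at r₂: v_a = √[μ(2/r₂ − 1/a_t)] = 11.487 km/s.
Second burn Δv₂ = |v₂ − v_a| = 6.623 km/s.
Total Δv = Δv₁ + Δv₂ = 16.15 km/s.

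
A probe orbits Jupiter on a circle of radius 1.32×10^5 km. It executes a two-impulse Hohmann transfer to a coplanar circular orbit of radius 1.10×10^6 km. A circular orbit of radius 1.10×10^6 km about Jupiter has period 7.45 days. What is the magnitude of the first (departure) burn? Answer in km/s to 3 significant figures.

Δv₁ = 10.4 km/s

From Kepler's third law T² = 4π²r³/μ at r = 1.10×10^6 km, T = 7.45 days = 7.45 × 86400 s = 6.4368×10^5 s: μ = 4π²r³/T² = 1.26823×10^8 km³/s².
Semi-major axis of the transfer orbit: a_t = (1.320×10^5 + 1.100×10^6)/2 = 6.160×10^5 km.
On the circular orbit at r = 1.320×10^5 km, v_c = √(μ/r) = 31.00 km/s.
Vis-viva on the transfer ellipse at r = 1.320×10^5 km gives v_t = √[μ(2/r − 1/a_t)] = 41.42 km/s.
Δv₁ = |v_t − v_c| = |41.42 − 31.00| = 10.42 km/s.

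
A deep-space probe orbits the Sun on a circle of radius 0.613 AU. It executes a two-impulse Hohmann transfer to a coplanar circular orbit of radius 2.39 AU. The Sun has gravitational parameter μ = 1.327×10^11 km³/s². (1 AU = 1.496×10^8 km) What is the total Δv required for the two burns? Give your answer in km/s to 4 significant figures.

Δv = 16.91 km/s

In km: r₁ = 0.613 × 1.496×10^8 = 9.17048×10^7 km; r₂ = 2.39 × 1.496×10^8 = 3.57544×10^8 km.
Transfer-ellipse semi-major axis a_t = (r₁ + r₂)/2 = (9.17048×10^7 + 3.57544×10^8)/2 = 2.246244×10^8 km.
At r₁ the circular-orbit speed is v₁ = √(μ/r₁) = 38.040 km/s.
Transfer-orbit speed at r₁ (vis-viva equation): v_p = √[μ(2/r₁ − 1/a_t)] = 47.993 km/s.
First burn Δv₁ = |v_p − v₁| = 9.953 km/s.
Circular speed at r₂: v₂ = √(μ/r₂) = 19.265 km/s.
Transfer-orbit speed at r₂: v_a = √[μ(2/r₂ − 1/a_t)] = 12.309 km/s.
Second burn Δv₂ = |v₂ − v_a| = 6.956 km/s.
Total Δv = Δv₁ + Δv₂ = 16.91 km/s.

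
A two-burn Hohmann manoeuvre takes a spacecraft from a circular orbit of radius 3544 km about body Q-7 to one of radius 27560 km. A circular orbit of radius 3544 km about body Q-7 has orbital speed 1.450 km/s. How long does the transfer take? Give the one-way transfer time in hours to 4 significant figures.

t = 19.61 hours

From the circular-orbit relation v² = μ/r at r = 3544 km: μ = v²r = (1.450)² × 3544 = 7451.26 km³/s².
The Hohmann ellipse has a_t = (r₁ + r₂)/2 = 15552 km.
Half the transfer-orbit period gives t = π√(a_t³/μ) = 70590 s.
Converting: 70590 s ÷ 3600 s/hour = 19.61 hours.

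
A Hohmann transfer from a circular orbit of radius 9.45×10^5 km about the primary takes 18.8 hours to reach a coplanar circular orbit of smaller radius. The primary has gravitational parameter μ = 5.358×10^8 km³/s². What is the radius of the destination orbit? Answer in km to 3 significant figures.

r₂ = 3.13×10^5 km

Transfer time t = 18.8 hours = 67680 s, and t = π√(a_t³/μ).
So a_t = (μ t²/π²)^(1/3) = (5.358×10^8 × (67680)² / π²)^(1/3) = 6.2884×10^5 km.
Since a_t = (r₁ + r₂)/2, r₂ = 2a_t − r₁ = 2×6.2884×10^5 − 9.450×10^5 = 3.1268×10^5 km.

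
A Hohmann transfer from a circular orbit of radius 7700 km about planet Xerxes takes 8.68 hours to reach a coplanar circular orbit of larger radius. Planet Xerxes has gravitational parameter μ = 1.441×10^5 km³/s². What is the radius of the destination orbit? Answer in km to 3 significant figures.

r₂ = 40800 km

Transfer time t = 8.68 hours = 31248 s, and t = π√(a_t³/μ).
So a_t = (μ t²/π²)^(1/3) = (1.441×10^5 × (31248)² / π²)^(1/3) = 24248 km.
Since a_t = (r₁ + r₂)/2, r₂ = 2a_t − r₁ = 2×24248 − 7700 = 40796 km.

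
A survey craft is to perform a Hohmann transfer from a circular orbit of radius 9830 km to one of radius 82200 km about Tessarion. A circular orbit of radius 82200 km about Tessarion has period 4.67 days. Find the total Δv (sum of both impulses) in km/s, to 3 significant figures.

From Kepler's third law T² = 4π²r³/μ at r = 82200 km, T = 4.67 days = 4.67 × 86400 s = 4.03488×10^5 s: μ = 4π²r³/T² = 1.34683×10^5 km³/s².
The Hohmann ellipse has a_t = (r₁ + r₂)/2 = 46015 km.
At r₁ the circular-orbit speed is v₁ = √(μ/r₁) = 3.7015 km/s.
Transfer-orbit speed at r₁ (vis-viva): v_p = √[μ(2/r₁ − 1/a_t)] = 4.9473 km/s.
First burn Δv₁ = |v_p − v₁| = 1.246 km/s.
At r₂, v₂ = √(μ/r₂) = 1.280 km/s.
Transfer-orbit speed at r₂: v_a = √[μ(2/r₂ − 1/a_t)] = 0.5916 km/s.
Second burn Δv₂ = |v₂ − v_a| = 0.6884 km/s.
Δv = Δv₁ + Δv₂ = 1.246 + 0.6884 = 1.934 km/s.

Δv = 1.93 km/s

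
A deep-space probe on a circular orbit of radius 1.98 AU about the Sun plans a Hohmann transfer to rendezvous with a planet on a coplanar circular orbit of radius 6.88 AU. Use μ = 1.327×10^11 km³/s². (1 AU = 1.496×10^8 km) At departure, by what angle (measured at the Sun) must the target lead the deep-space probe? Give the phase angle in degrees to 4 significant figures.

φ = 87.00°

In km: r₁ = 1.98 × 1.496×10^8 = 2.96208×10^8 km; r₂ = 6.88 × 1.496×10^8 = 1.029248×10^9 km.
Semi-major axis of the transfer orbit: a_t = (2.96208×10^8 + 1.029248×10^9)/2 = 6.62728×10^8 km.
The half-period of the transfer ellipse is t = π√(a_t³/μ) = 1.4714×10^8 s.
Target angular speed ω₂ = √(μ/r₂³) = 1.1032×10^-8 rad/s.
Angle swept by the target during transfer: ω₂·t = 1.6232 rad = 93.00°.
Arrival is 180° from departure on the ellipse, so φ = 180° − 93.00° = 87.00°.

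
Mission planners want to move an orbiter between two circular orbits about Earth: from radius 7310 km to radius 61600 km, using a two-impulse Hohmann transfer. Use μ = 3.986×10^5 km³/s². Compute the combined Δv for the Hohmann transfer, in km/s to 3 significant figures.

Semi-major axis of the transfer orbit: a_t = (7310 + 61600)/2 = 34455 km.
Circular speed at r₁: v₁ = √(μ/r₁) = √(3.986×10^5/7310) = 7.3843 km/s.
Transfer-orbit speed at r₁ (vis-viva): v_p = √[μ(2/r₁ − 1/a_t)] = 9.8736 km/s.
First burn Δv₁ = |v_p − v₁| = 2.489 km/s.
Circular speed at r₂: v₂ = √(μ/r₂) = 2.544 km/s.
Transfer-orbit speed at r₂: v_a = √[μ(2/r₂ − 1/a_t)] = 1.172 km/s.
Second burn Δv₂ = |v₂ − v_a| = 1.372 km/s.
Δv = Δv₁ + Δv₂ = 2.489 + 1.372 = 3.861 km/s.

Δv = 3.86 km/s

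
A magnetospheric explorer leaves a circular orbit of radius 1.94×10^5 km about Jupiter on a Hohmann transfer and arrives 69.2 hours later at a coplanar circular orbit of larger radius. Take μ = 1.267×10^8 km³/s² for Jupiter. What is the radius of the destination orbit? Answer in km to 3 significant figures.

r₂ = 1.66×10^6 km

Transfer time t = 69.2 hours = 2.4912×10^5 s, and t = π√(a_t³/μ).
So a_t = (μ t²/π²)^(1/3) = (1.267×10^8 × (2.4912×10^5)² / π²)^(1/3) = 9.2704×10^5 km.
Since a_t = (r₁ + r₂)/2, r₂ = 2a_t − r₁ = 2×9.2704×10^5 − 1.940×10^5 = 1.66008×10^6 km.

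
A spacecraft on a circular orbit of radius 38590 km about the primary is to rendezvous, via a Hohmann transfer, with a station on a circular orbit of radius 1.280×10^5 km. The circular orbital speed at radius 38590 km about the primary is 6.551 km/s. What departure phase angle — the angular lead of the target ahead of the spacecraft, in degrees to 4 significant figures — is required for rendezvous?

From the circular-orbit relation v² = μ/r at r = 38590 km: μ = v²r = (6.551)² × 38590 = 1.65611×10^6 km³/s².
Transfer-ellipse semi-major axis a_t = (r₁ + r₂)/2 = (38590 + 1.280×10^5)/2 = 83295 km.
The half-period of the transfer ellipse is t = π√(a_t³/μ) = 58690 s.
Target angular speed ω₂ = √(μ/r₂³) = 2.810×10^-5 rad/s.
Angle swept by the target during transfer: ω₂·t = 1.6492 rad = 94.49°.
The spacecraft traverses 180° on the transfer ellipse, so the target must lead by 180° − 94.49° = 85.51°.

φ = 85.51°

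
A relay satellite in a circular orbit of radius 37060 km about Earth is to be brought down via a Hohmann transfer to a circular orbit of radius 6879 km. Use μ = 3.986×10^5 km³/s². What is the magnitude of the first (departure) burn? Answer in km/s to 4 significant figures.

Δv₁ = 1.444 km/s

The Hohmann ellipse has a_t = (r₁ + r₂)/2 = 21969.5 km.
Circular speed at r = 37060 km: v_c = √(μ/r) = 3.27956 km/s.
Vis-viva on the transfer ellipse at r = 37060 km gives v_t = √[μ(2/r − 1/a_t)] = 1.83514 km/s.
Δv₁ = |v_t − v_c| = |1.83514 − 3.27956| = 1.444 km/s.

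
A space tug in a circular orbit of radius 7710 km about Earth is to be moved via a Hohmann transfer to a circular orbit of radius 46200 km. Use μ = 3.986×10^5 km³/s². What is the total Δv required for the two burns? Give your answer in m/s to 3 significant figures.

Semi-major axis of the transfer orbit: a_t = (7710 + 46200)/2 = 26955 km.
At r₁ the circular-orbit speed is v₁ = √(μ/r₁) = 7.190 km/s.
Transfer-orbit speed at r₁ (vis-viva): v_p = √[μ(2/r₁ − 1/a_t)] = 9.413 km/s.
First burn Δv₁ = |v_p − v₁| = 2.223 km/s.
Circular speed at r₂: v₂ = √(μ/r₂) = 2.937 km/s.
Transfer-orbit speed at r₂: v_a = √[μ(2/r₂ − 1/a_t)] = 1.571 km/s.
Second burn Δv₂ = |v₂ − v_a| = 1.366 km/s.
Total Δv = Δv₁ + Δv₂ = 3.589 km/s.

Δv = 3590 m/s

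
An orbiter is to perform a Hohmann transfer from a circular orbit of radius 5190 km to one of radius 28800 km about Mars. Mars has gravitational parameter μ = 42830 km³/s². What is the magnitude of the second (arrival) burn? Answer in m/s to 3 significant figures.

The Hohmann ellipse has a_t = (r₁ + r₂)/2 = 16995 km.
On the circular orbit at r = 28800 km, v_c = √(μ/r) = 1.2195 km/s.
Vis-viva on the transfer ellipse at r = 28800 km gives v_t = √[μ(2/r − 1/a_t)] = 0.67391 km/s.
Δv₂ = |v_t − v_c| = |0.67391 − 1.2195| = 0.5456 km/s.

Δv₂ = 546 m/s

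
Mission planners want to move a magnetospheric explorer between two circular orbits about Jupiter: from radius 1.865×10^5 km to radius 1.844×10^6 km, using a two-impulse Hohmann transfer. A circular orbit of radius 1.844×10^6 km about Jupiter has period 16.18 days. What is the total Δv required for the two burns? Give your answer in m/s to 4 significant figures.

From Kepler's third law T² = 4π²r³/μ at r = 1.844×10^6 km, T = 16.18 days = 16.18 × 86400 s = 1.397952×10^6 s: μ = 4π²r³/T² = 1.26665×10^8 km³/s².
Semi-major axis of the transfer orbit: a_t = (1.865×10^5 + 1.844×10^6)/2 = 1.01525×10^6 km.
At r₁ the circular-orbit speed is v₁ = √(μ/r₁) = 26.061 km/s.
Transfer-orbit speed at r₁ (v² = μ(2/r − 1/a)): v_p = √[μ(2/r₁ − 1/a_t)] = 35.122 km/s.
First burn Δv₁ = |v_p − v₁| = 9.061 km/s.
Circular speed at r₂: v₂ = √(μ/r₂) = 8.288 km/s.
Transfer-orbit speed at r₂: v_a = √[μ(2/r₂ − 1/a_t)] = 3.552 km/s.
Second burn Δv₂ = |v₂ − v_a| = 4.736 km/s.
Δv = Δv₁ + Δv₂ = 9.061 + 4.736 = 13.80 km/s.

Δv = 13800 m/s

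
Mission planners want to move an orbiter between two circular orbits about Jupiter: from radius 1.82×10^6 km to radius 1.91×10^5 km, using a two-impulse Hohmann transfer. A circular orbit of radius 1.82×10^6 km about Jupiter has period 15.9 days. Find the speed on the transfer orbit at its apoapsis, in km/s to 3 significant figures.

From Kepler's third law T² = 4π²r³/μ at r = 1.82×10^6 km, T = 15.9 days = 15.9 × 86400 s = 1.37376×10^6 s: μ = 4π²r³/T² = 1.26111×10^8 km³/s².
Transfer-ellipse semi-major axis a_t = (r₁ + r₂)/2 = (1.820×10^6 + 1.910×10^5)/2 = 1.0055×10^6 km.
At apoapsis, r = 1.820×10^6 km.
Vis-viva: v = √[μ(2/r − 1/a_t)] = √[1.26111×10^8 × (2/1.820×10^6 − 1/1.0055×10^6)] = 3.628 km/s.

v = 3.63 km/s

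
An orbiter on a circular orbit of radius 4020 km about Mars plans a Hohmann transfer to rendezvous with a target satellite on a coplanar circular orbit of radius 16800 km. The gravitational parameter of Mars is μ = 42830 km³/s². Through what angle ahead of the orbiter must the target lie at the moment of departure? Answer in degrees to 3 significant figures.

φ = 92.2°

Transfer-ellipse semi-major axis a_t = (r₁ + r₂)/2 = (4020 + 16800)/2 = 10410 km.
The half-period of the transfer ellipse is t = π√(a_t³/μ) = 16123.2 s.
The target's mean motion on its circular orbit is ω₂ = √(μ/r₂³) = 9.50408×10^-5 rad/s.
Angle swept by the target during transfer: ω₂·t = 1.5324 rad = 87.80°.
Arrival is 180° from departure on the ellipse, so φ = 180° − 87.80° = 92.2°.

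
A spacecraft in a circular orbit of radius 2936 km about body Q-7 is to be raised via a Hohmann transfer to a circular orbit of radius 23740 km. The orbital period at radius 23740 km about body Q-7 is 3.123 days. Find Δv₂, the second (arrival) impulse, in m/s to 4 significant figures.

Δv₂ = 293.4 m/s

From Kepler's third law T² = 4π²r³/μ at r = 23740 km, T = 3.123 days = 3.123 × 86400 s = 2.698272×10^5 s: μ = 4π²r³/T² = 7254.88 km³/s².
The Hohmann ellipse has a_t = (r₁ + r₂)/2 = 13338 km.
On the circular orbit at r = 23740 km, v_c = √(μ/r) = 0.5528 km/s.
Transfer-orbit speed at the same r (vis-viva, a = a_t): v_t = √[μ(2/r − 1/a_t)] = 0.2594 km/s.
Δv₂ = |v_t − v_c| = |0.2594 − 0.5528| = 0.2934 km/s.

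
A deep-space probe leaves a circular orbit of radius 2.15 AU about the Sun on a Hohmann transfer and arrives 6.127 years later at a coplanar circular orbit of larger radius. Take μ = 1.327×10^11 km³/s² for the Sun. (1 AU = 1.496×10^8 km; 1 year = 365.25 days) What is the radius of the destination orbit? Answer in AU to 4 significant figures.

In km: r₁ = 2.15 × 1.496×10^8 = 3.2164×10^8 km.
Transfer time t = 6.127 years × 365.25 × 86400 s = 1.933534152×10^8 s, and t = π√(a_t³/μ).
So a_t = (μ t²/π²)^(1/3) = (1.327×10^11 × (1.933534152×10^8)² / π²)^(1/3) = 7.9511×10^8 km.
Since a_t = (r₁ + r₂)/2, r₂ = 2a_t − r₁ = 2×7.9511×10^8 − 3.2164×10^8 = 1.26858×10^9 km.
In AU: r₂ = 1.26858×10^9 / 1.496×10^8 = 8.480 AU.

r₂ = 8.480 AU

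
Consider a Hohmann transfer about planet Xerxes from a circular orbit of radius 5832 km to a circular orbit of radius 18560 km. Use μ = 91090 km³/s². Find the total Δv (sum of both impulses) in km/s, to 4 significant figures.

Δv = 1.607 km/s

Transfer-ellipse semi-major axis a_t = (r₁ + r₂)/2 = (5832 + 18560)/2 = 12196 km.
At r₁ the circular-orbit speed is v₁ = √(μ/r₁) = 3.9521 km/s.
On the transfer ellipse at r₁, vis-viva gives v_p = √[μ(2/r₁ − 1/a_t)] = 4.8754 km/s.
First burn Δv₁ = |v_p − v₁| = 0.9233 km/s.
At r₂, v₂ = √(μ/r₂) = 2.2154 km/s.
Transfer-orbit speed at r₂: v_a = √[μ(2/r₂ − 1/a_t)] = 1.5320 km/s.
Second burn Δv₂ = |v₂ − v_a| = 0.6834 km/s.
Total Δv = Δv₁ + Δv₂ = 1.607 km/s.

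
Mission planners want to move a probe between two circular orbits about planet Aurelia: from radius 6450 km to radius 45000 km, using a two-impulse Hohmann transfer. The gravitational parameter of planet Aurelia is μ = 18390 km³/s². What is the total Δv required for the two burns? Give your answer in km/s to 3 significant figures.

Semi-major axis of the transfer orbit: a_t = (6450 + 45000)/2 = 25725 km.
At r₁ the circular-orbit speed is v₁ = √(μ/r₁) = 1.68854 km/s.
Transfer-orbit speed at r₁ (vis-viva equation): v_p = √[μ(2/r₁ − 1/a_t)] = 2.23326 km/s.
First burn Δv₁ = |v_p − v₁| = 0.5447 km/s.
At r₂, v₂ = √(μ/r₂) = 0.6393 km/s.
Transfer-orbit speed at r₂: v_a = √[μ(2/r₂ − 1/a_t)] = 0.3201 km/s.
Second burn Δv₂ = |v₂ − v_a| = 0.3192 km/s.
Total Δv = Δv₁ + Δv₂ = 0.8639 km/s.

Δv = 0.864 km/s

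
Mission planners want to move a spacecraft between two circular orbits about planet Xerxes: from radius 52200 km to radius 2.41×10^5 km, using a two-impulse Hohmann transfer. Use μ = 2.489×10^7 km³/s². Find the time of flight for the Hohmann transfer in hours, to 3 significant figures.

Transfer-ellipse semi-major axis a_t = (r₁ + r₂)/2 = (52200 + 2.410×10^5)/2 = 1.466×10^5 km.
By Kepler's third law the transfer-orbit period is T = 2π√(a_t³/μ), so t = T/2 = 35350 s.
Converting: 35350 s ÷ 3600 s/hour = 9.82 hours.

t = 9.82 hours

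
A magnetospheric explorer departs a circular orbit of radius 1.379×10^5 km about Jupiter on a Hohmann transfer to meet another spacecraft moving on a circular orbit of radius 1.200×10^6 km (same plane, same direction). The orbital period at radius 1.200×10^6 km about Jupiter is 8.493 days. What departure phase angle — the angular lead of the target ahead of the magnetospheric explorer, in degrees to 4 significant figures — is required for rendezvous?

From Kepler's third law T² = 4π²r³/μ at r = 1.200×10^6 km, T = 8.493 days = 8.493 × 86400 s = 7.337952×10^5 s: μ = 4π²r³/T² = 1.26693×10^8 km³/s².
The Hohmann ellipse has a_t = (r₁ + r₂)/2 = 6.6895×10^5 km.
Transfer time t = π√(a_t³/μ) = 1.527×10^5 s.
The target's mean motion on its circular orbit is ω₂ = √(μ/r₂³) = 8.563×10^-6 rad/s.
Angle swept by the target during transfer: ω₂·t = 1.3076 rad = 74.92°.
The magnetospheric explorer traverses 180° on the transfer ellipse, so the target must lead by 180° − 74.92° = 105.1°.

φ = 105.1°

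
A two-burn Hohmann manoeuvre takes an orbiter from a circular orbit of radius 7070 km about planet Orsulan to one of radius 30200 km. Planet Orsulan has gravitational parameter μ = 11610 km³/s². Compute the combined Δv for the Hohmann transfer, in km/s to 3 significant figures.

Δv = 0.588 km/s

Transfer-ellipse semi-major axis a_t = (r₁ + r₂)/2 = (7070 + 30200)/2 = 18635 km.
Circular speed at r₁: v₁ = √(μ/r₁) = √(11610/7070) = 1.28146 km/s.
Transfer-orbit speed at r₁ (vis-viva): v_p = √[μ(2/r₁ − 1/a_t)] = 1.63134 km/s.
First burn Δv₁ = |v_p − v₁| = 0.3499 km/s.
At r₂, v₂ = √(μ/r₂) = 0.6200 km/s.
Transfer-orbit speed at r₂: v_a = √[μ(2/r₂ − 1/a_t)] = 0.3819 km/s.
Second burn Δv₂ = |v₂ − v_a| = 0.2381 km/s.
Total Δv = Δv₁ + Δv₂ = 0.5880 km/s.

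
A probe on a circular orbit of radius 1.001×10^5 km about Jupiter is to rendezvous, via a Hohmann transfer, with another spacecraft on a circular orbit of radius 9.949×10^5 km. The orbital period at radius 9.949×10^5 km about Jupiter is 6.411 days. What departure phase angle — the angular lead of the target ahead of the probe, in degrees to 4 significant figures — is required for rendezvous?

φ = 106.5°

From Kepler's third law T² = 4π²r³/μ at r = 9.949×10^5 km, T = 6.411 days = 6.411 × 86400 s = 5.539104×10^5 s: μ = 4π²r³/T² = 1.26712×10^8 km³/s².
Transfer-ellipse semi-major axis a_t = (r₁ + r₂)/2 = (1.001×10^5 + 9.949×10^5)/2 = 5.475×10^5 km.
Transfer time t = π√(a_t³/μ) = 1.13062×10^5 s.
Target angular speed ω₂ = √(μ/r₂³) = 1.13433×10^-5 rad/s.
Angle swept by the target during transfer: ω₂·t = 1.2825 rad = 73.48°.
The probe traverses 180° on the transfer ellipse, so the target must lead by 180° − 73.48° = 106.5°.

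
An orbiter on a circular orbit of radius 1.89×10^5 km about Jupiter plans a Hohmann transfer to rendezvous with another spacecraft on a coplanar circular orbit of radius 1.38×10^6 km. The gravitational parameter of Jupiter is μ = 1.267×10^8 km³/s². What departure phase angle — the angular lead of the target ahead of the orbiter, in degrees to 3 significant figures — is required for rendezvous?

Transfer-ellipse semi-major axis a_t = (r₁ + r₂)/2 = (1.890×10^5 + 1.380×10^6)/2 = 7.845×10^5 km.
Transfer time t = π√(a_t³/μ) = 1.9393×10^5 s.
Target angular speed ω₂ = √(μ/r₂³) = 6.9434×10^-6 rad/s.
Angle swept by the target during transfer: ω₂·t = 1.3465 rad = 77.15°.
Arrival is 180° from departure on the ellipse, so φ = 180° − 77.15° = 103°.

φ = 103°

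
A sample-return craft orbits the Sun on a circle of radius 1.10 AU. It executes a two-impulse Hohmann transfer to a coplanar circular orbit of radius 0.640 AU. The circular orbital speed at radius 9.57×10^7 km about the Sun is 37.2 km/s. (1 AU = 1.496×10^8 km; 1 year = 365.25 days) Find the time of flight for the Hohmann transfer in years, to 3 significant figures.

From the circular-orbit relation v² = μ/r at r = 9.57×10^7 km: μ = v²r = (37.2)² × 9.57×10^7 = 1.32433×10^11 km³/s².
In km: r₁ = 1.10 × 1.496×10^8 = 1.6456×10^8 km; r₂ = 0.640 × 1.496×10^8 = 9.5744×10^7 km.
Semi-major axis of the transfer orbit: a_t = (1.6456×10^8 + 9.5744×10^7)/2 = 1.30152×10^8 km.
Half the transfer-orbit period gives t = π√(a_t³/μ) = 1.282×10^7 s.
Converting: 1.282×10^7 s ÷ 3.15576×10^7 s/year (365.25 × 86400) = 0.406 years.

t = 0.406 years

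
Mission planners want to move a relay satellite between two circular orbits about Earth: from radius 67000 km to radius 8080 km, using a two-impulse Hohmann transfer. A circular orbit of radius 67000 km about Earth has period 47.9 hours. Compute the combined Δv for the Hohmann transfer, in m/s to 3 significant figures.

From Kepler's third law T² = 4π²r³/μ at r = 67000 km, T = 47.9 hours = 47.9 × 3600 s = 1.7244×10^5 s: μ = 4π²r³/T² = 3.99308×10^5 km³/s².
Transfer-ellipse semi-major axis a_t = (r₁ + r₂)/2 = (67000 + 8080)/2 = 37540 km.
Circular speed at r₁: v₁ = √(μ/r₁) = √(3.99308×10^5/67000) = 2.4413 km/s.
On the transfer ellipse at r₁, vis-viva equation gives v_a = √[μ(2/r₁ − 1/a_t)] = 1.1326 km/s.
First burn Δv₁ = |v_a − v₁| = 1.3087 km/s.
At r₂, v₂ = √(μ/r₂) = 7.0299 km/s.
Transfer-orbit speed at r₂: v_p = √[μ(2/r₂ − 1/a_t)] = 9.3916 km/s.
Second burn Δv₂ = |v₂ − v_p| = 2.3617 km/s.
Δv = Δv₁ + Δv₂ = 1.3087 + 2.3617 = 3.670 km/s.

Δv = 3670 m/s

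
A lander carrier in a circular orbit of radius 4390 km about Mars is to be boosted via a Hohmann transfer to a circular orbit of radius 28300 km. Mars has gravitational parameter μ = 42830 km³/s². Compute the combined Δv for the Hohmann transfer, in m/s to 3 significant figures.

Δv = 1580 m/s

Semi-major axis of the transfer orbit: a_t = (4390 + 28300)/2 = 16345 km.
Circular speed at r₁: v₁ = √(μ/r₁) = √(42830/4390) = 3.1235 km/s.
Transfer-orbit speed at r₁ (vis-viva): v_p = √[μ(2/r₁ − 1/a_t)] = 4.1100 km/s.
First burn Δv₁ = |v_p − v₁| = 0.9865 km/s.
At r₂, v₂ = √(μ/r₂) = 1.23021 km/s.
Transfer-orbit speed at r₂: v_a = √[μ(2/r₂ − 1/a_t)] = 0.637559 km/s.
Second burn Δv₂ = |v₂ − v_a| = 0.5927 km/s.
Total Δv = Δv₁ + Δv₂ = 1.579 km/s.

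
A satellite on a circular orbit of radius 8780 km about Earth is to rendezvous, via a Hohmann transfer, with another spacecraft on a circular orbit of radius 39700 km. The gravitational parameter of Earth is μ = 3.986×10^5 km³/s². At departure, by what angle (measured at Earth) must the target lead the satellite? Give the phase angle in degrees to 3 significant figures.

The Hohmann ellipse has a_t = (r₁ + r₂)/2 = 24240 km.
Transfer time t = π√(a_t³/μ) = 18779.3 s.
The target's mean motion on its circular orbit is ω₂ = √(μ/r₂³) = 7.98147×10^-5 rad/s.
Angle swept by the target during transfer: ω₂·t = 1.4989 rad = 85.88°.
Arrival is 180° from departure on the ellipse, so φ = 180° − 85.88° = 94.1°.

φ = 94.1°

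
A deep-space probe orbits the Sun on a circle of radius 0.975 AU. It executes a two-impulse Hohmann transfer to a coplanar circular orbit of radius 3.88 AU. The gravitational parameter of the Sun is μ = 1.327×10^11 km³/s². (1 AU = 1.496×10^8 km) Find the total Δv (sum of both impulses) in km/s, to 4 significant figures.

In km: r₁ = 0.975 × 1.496×10^8 = 1.4586×10^8 km; r₂ = 3.88 × 1.496×10^8 = 5.80448×10^8 km.
The Hohmann ellipse has a_t = (r₁ + r₂)/2 = 3.63154×10^8 km.
At r₁ the circular-orbit speed is v₁ = √(μ/r₁) = 30.1625 km/s.
Transfer-orbit speed at r₁ (v² = μ(2/r − 1/a)): v_p = √[μ(2/r₁ − 1/a_t)] = 38.1332 km/s.
First burn Δv₁ = |v_p − v₁| = 7.971 km/s.
Circular speed at r₂: v₂ = √(μ/r₂) = 15.12 km/s.
Transfer-orbit speed at r₂: v_a = √[μ(2/r₂ − 1/a_t)] = 9.582 km/s.
Second burn Δv₂ = |v₂ − v_a| = 5.538 km/s.
Δv = Δv₁ + Δv₂ = 7.971 + 5.538 = 13.51 km/s.

Δv = 13.51 km/s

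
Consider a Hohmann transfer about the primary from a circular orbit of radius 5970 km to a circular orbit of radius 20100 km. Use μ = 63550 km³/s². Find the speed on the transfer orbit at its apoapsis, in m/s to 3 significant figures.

v = 1200 m/s

Transfer-ellipse semi-major axis a_t = (r₁ + r₂)/2 = (5970 + 20100)/2 = 13035 km.
The apoapsis of the transfer ellipse is at r = 20100 km.
Applying v² = μ(2/r − 1/a_t): v = 1.203 km/s.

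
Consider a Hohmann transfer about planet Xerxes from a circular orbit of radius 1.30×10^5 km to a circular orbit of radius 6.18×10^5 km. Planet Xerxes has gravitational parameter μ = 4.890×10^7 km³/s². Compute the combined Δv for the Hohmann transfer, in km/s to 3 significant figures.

Δv = 9.19 km/s

Transfer-ellipse semi-major axis a_t = (r₁ + r₂)/2 = (1.300×10^5 + 6.180×10^5)/2 = 3.740×10^5 km.
Circular speed at r₁: v₁ = √(μ/r₁) = √(4.890×10^7/1.300×10^5) = 19.395 km/s.
Transfer-orbit speed at r₁ (v² = μ(2/r − 1/a)): v_p = √[μ(2/r₁ − 1/a_t)] = 24.931 km/s.
First burn Δv₁ = |v_p − v₁| = 5.536 km/s.
At r₂, v₂ = √(μ/r₂) = 8.895 km/s.
Transfer-orbit speed at r₂: v_a = √[μ(2/r₂ − 1/a_t)] = 5.244 km/s.
Second burn Δv₂ = |v₂ − v_a| = 3.651 km/s.
Total Δv = Δv₁ + Δv₂ = 9.187 km/s.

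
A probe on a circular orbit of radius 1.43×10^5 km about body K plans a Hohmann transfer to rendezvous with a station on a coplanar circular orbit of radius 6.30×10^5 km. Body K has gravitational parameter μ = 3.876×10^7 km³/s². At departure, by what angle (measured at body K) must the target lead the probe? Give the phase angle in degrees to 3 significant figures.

φ = 93.5°

Semi-major axis of the transfer orbit: a_t = (1.430×10^5 + 6.300×10^5)/2 = 3.865×10^5 km.
The half-period of the transfer ellipse is t = π√(a_t³/μ) = 1.2125×10^5 s.
Target angular speed ω₂ = √(μ/r₂³) = 1.2450×10^-5 rad/s.
Angle swept by the target during transfer: ω₂·t = 1.5096 rad = 86.49°.
The probe traverses 180° on the transfer ellipse, so the target must lead by 180° − 86.49° = 93.5°.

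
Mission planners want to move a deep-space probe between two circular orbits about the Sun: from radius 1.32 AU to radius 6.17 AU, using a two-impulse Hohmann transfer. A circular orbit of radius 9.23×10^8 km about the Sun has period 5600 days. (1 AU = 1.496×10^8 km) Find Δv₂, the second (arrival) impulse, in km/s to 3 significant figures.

Δv₂ = 4.87 km/s

From Kepler's third law T² = 4π²r³/μ at r = 9.23×10^8 km, T = 5600 days = 5600 × 86400 s = 4.8384×10^8 s: μ = 4π²r³/T² = 1.32605×10^11 km³/s².
In km: r₁ = 1.32 × 1.496×10^8 = 1.97472×10^8 km; r₂ = 6.17 × 1.496×10^8 = 9.23032×10^8 km.
The Hohmann ellipse has a_t = (r₁ + r₂)/2 = 5.60252×10^8 km.
Circular speed at r = 9.23032×10^8 km: v_c = √(μ/r) = 11.986 km/s.
Vis-viva on the transfer ellipse at r = 9.23032×10^8 km gives v_t = √[μ(2/r − 1/a_t)] = 7.1160 km/s.
Δv₂ = |v_t − v_c| = |7.1160 − 11.986| = 4.870 km/s.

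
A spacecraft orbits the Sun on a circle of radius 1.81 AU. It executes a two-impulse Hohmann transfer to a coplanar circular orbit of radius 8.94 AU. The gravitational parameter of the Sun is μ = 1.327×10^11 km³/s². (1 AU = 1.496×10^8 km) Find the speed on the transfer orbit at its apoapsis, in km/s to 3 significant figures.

v = 5.78 km/s

In km: r₁ = 1.81 × 1.496×10^8 = 2.70776×10^8 km; r₂ = 8.94 × 1.496×10^8 = 1.337424×10^9 km.
The Hohmann ellipse has a_t = (r₁ + r₂)/2 = 8.041×10^8 km.
The apoapsis of the transfer ellipse is at r = 1.337424×10^9 km.
Applying v² = μ(2/r − 1/a_t): v = 5.780 km/s.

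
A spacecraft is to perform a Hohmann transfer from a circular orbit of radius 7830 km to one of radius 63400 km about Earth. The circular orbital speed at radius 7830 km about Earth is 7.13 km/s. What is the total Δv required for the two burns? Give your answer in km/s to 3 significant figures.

From the circular-orbit relation v² = μ/r at r = 7830 km: μ = v²r = (7.13)² × 7830 = 3.98053×10^5 km³/s².
The Hohmann ellipse has a_t = (r₁ + r₂)/2 = 35615 km.
At r₁ the circular-orbit speed is v₁ = √(μ/r₁) = 7.130 km/s.
Transfer-orbit speed at r₁ (vis-viva equation): v_p = √[μ(2/r₁ − 1/a_t)] = 9.513 km/s.
First burn Δv₁ = |v_p − v₁| = 2.383 km/s.
Circular speed at r₂: v₂ = √(μ/r₂) = 2.506 km/s.
Transfer-orbit speed at r₂: v_a = √[μ(2/r₂ − 1/a_t)] = 1.175 km/s.
Second burn Δv₂ = |v₂ − v_a| = 1.331 km/s.
Total Δv = Δv₁ + Δv₂ = 3.714 km/s.

Δv = 3.71 km/s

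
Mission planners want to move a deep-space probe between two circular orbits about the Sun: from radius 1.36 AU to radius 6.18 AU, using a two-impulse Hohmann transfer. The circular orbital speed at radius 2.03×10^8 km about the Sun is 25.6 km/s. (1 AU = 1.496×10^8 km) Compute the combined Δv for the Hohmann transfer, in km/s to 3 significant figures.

Δv = 12.0 km/s

From the circular-orbit relation v² = μ/r at r = 2.03×10^8 km: μ = v²r = (25.6)² × 2.03×10^8 = 1.33038×10^11 km³/s².
In km: r₁ = 1.36 × 1.496×10^8 = 2.03456×10^8 km; r₂ = 6.18 × 1.496×10^8 = 9.24528×10^8 km.
Semi-major axis of the transfer orbit: a_t = (2.03456×10^8 + 9.24528×10^8)/2 = 5.63992×10^8 km.
Circular speed at r₁: v₁ = √(μ/r₁) = √(1.33038×10^11/2.03456×10^8) = 25.571 km/s.
Transfer-orbit speed at r₁ (vis-viva equation): v_p = √[μ(2/r₁ − 1/a_t)] = 32.740 km/s.
First burn Δv₁ = |v_p − v₁| = 7.169 km/s.
At r₂, v₂ = √(μ/r₂) = 11.996 km/s.
Transfer-orbit speed at r₂: v_a = √[μ(2/r₂ − 1/a_t)] = 7.2049 km/s.
Second burn Δv₂ = |v₂ − v_a| = 4.791 km/s.
Total Δv = Δv₁ + Δv₂ = 11.96 km/s.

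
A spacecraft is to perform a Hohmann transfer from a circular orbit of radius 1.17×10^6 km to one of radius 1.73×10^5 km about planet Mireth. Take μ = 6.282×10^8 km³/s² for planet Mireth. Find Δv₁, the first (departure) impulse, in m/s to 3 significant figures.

Δv₁ = 11400 m/s

The Hohmann ellipse has a_t = (r₁ + r₂)/2 = 6.715×10^5 km.
On the circular orbit at r = 1.170×10^6 km, v_c = √(μ/r) = 23.17 km/s.
Vis-viva on the transfer ellipse at r = 1.170×10^6 km gives v_t = √[μ(2/r − 1/a_t)] = 11.76 km/s.
Δv₁ = |v_t − v_c| = |11.76 − 23.17| = 11.41 km/s.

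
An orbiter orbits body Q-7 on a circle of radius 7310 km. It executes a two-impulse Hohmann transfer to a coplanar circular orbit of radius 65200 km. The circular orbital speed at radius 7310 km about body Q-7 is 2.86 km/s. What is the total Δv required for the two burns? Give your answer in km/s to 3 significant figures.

Δv = 1.50 km/s

From the circular-orbit relation v² = μ/r at r = 7310 km: μ = v²r = (2.86)² × 7310 = 59792.9 km³/s².
Transfer-ellipse semi-major axis a_t = (r₁ + r₂)/2 = (7310 + 65200)/2 = 36255 km.
At r₁ the circular-orbit speed is v₁ = √(μ/r₁) = 2.8600 km/s.
On the transfer ellipse at r₁, vis-viva gives v_p = √[μ(2/r₁ − 1/a_t)] = 3.8354 km/s.
First burn Δv₁ = |v_p − v₁| = 0.9754 km/s.
At r₂, v₂ = √(μ/r₂) = 0.9576 km/s.
Transfer-orbit speed at r₂: v_a = √[μ(2/r₂ − 1/a_t)] = 0.4300 km/s.
Second burn Δv₂ = |v₂ − v_a| = 0.5276 km/s.
Δv = Δv₁ + Δv₂ = 0.9754 + 0.5276 = 1.503 km/s.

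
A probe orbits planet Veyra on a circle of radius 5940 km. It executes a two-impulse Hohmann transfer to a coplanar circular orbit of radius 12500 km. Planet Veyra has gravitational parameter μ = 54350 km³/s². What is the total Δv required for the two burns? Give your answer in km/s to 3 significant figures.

Δv = 0.909 km/s

Semi-major axis of the transfer orbit: a_t = (5940 + 12500)/2 = 9220 km.
At r₁ the circular-orbit speed is v₁ = √(μ/r₁) = 3.0249 km/s.
On the transfer ellipse at r₁, v² = μ(2/r − 1/a) gives v_p = √[μ(2/r₁ − 1/a_t)] = 3.5221 km/s.
First burn Δv₁ = |v_p − v₁| = 0.4972 km/s.
Circular speed at r₂: v₂ = √(μ/r₂) = 2.0852 km/s.
Transfer-orbit speed at r₂: v_a = √[μ(2/r₂ − 1/a_t)] = 1.6737 km/s.
Second burn Δv₂ = |v₂ − v_a| = 0.4115 km/s.
Δv = Δv₁ + Δv₂ = 0.4972 + 0.4115 = 0.9087 km/s.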